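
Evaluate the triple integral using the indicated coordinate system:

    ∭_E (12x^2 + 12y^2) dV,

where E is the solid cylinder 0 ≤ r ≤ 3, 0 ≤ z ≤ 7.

In cylindrical coordinates, x = r cos(θ), y = r sin(θ), z = z, and dV = r dr dθ dz.

The integrand becomes 12r^2, so

    ∭_E (12x^2 + 12y^2) dV = ∫_{0}^{2π} ∫_{0}^{3} ∫_{0}^{7} (12r^2) · r dz dr dθ.

Inner (z): 84r^3.
Middle (r from 0 to 3): 1701.
Outer (θ): 3402π.

Therefore the triple integral equals 3402π.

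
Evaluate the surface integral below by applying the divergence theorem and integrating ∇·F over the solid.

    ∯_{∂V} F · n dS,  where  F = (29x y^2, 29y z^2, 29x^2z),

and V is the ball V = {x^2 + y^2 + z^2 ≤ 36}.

By the divergence theorem,

    ∯_{∂V} F · n dS = ∭_V (∇ · F) dV.

Compute the divergence:
    ∇ · F = ∂F_x/∂x + ∂F_y/∂y + ∂F_z/∂z = 29y^2 + 29z^2 + 29x^2 = 29x^2 + 29y^2 + 29z^2.

In spherical coordinates, x = ρ sin(φ) cos(θ), y = ρ sin(φ) sin(θ), z = ρ cos(φ), dV = ρ^2 sin(φ) dρ dφ dθ, with 0 ≤ ρ ≤ 6, 0 ≤ φ ≤ π, 0 ≤ θ ≤ 2π.

The integrand, after substitution and multiplying by the volume element, becomes (29ρ^2) · ρ^2 sin(φ), so

    ∭_V (∇·F) dV = ∫_0^{2π} ∫_0^{π} ∫_0^{6} (29ρ^2) · ρ^2 sin(φ) dρ dφ dθ.

Inner (ρ from 0 to 6): 225504sin(φ)/5.
Middle (φ from 0 to π): 451008/5.
Outer (θ from 0 to 2π): 902016π/5.

Therefore ∯_{∂V} F · n dS = 902016π/5.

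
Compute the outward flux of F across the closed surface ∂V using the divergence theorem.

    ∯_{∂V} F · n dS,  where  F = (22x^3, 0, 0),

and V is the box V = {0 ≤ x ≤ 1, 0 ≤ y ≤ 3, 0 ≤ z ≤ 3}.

By the divergence theorem,

    ∯_{∂V} F · n dS = ∭_V (∇ · F) dV.

Compute the divergence:
    ∇ · F = ∂F_x/∂x + ∂F_y/∂y + ∂F_z/∂z = 66x^2 + 0 + 0 = 66x^2.

V is a rectangular box, so dV = dx dy dz with 0 ≤ x ≤ 1, 0 ≤ y ≤ 3, 0 ≤ z ≤ 3.

Integrate (66x^2) over V as an iterated integral:

    ∭_V (∇·F) dV = ∫_0^{1} ∫_0^{3} ∫_0^{3} (66x^2) dz dy dx.

Inner (z from 0 to 3): 198x^2.
Middle (y from 0 to 3): 594x^2.
Outer (x from 0 to 1): 198.

Therefore ∯_{∂V} F · n dS = 198.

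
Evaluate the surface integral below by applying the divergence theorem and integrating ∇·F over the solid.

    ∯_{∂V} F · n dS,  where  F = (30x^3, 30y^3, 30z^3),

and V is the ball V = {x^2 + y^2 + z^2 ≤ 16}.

By the divergence theorem,

    ∯_{∂V} F · n dS = ∭_V (∇ · F) dV.

Compute the divergence:
    ∇ · F = ∂F_x/∂x + ∂F_y/∂y + ∂F_z/∂z = 90x^2 + 90y^2 + 90z^2.

In spherical coordinates, x = ρ sin(φ) cos(θ), y = ρ sin(φ) sin(θ), z = ρ cos(φ), dV = ρ^2 sin(φ) dρ dφ dθ, with 0 ≤ ρ ≤ 4, 0 ≤ φ ≤ π, 0 ≤ θ ≤ 2π.

The integrand, after substitution and multiplying by the volume element, becomes (90ρ^2) · ρ^2 sin(φ), so

    ∭_V (∇·F) dV = ∫_0^{2π} ∫_0^{π} ∫_0^{4} (90ρ^2) · ρ^2 sin(φ) dρ dφ dθ.

Inner (ρ from 0 to 4): 18432sin(φ).
Middle (φ from 0 to π): 36864.
Outer (θ from 0 to 2π): 73728π.

Therefore ∯_{∂V} F · n dS = 73728π.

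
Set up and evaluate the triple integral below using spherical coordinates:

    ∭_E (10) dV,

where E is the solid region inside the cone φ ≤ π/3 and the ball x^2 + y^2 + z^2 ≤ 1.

In spherical coordinates, x = ρ sin(φ) cos(θ), y = ρ sin(φ) sin(θ), z = ρ cos(φ), and dV = ρ^2 sin(φ) dρ dφ dθ.

The integrand becomes 10, so

    ∭_E (10) dV = ∫_{0}^{2π} ∫_{0}^{π/3} ∫_{0}^{1} (10) · ρ^2 sin(φ) dρ dφ dθ.

Inner (ρ): 10sin(φ)/3.
Middle (φ): 5/3.
Outer (θ): 10π/3.

Therefore the triple integral equals 10π/3.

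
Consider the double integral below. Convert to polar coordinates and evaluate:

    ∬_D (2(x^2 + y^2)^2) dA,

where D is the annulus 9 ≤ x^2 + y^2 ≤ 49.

The region D is 3 ≤ r ≤ 7, 0 ≤ θ ≤ 2π in polar coordinates, where x = r cos(θ), y = r sin(θ), and dA = r dr dθ.

Under the substitution, the integrand becomes 2r^4, so

    ∬_D (2(x^2 + y^2)^2) dA = ∫_{0}^{2π} ∫_{3}^{7} (2r^4) · r dr dθ.

Inner integral (in r): ∫_{3}^{7} (2r^4) · r dr = 116920/3.

Outer integral (in θ): ∫_{0}^{2π} (116920/3) dθ = 233840π/3.

Therefore ∬_D (2(x^2 + y^2)^2) dA = 233840π/3.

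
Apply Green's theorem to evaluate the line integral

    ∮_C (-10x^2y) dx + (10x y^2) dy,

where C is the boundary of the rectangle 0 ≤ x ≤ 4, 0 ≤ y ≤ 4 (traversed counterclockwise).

Green's theorem converts the closed line integral into a double integral over the enclosed region D:

    ∮_C P dx + Q dy = ∬_D (∂Q/∂x - ∂P/∂y) dA.

Here P = -10x^2y, Q = 10x y^2, so

    ∂Q/∂x = 10y^2,    ∂P/∂y = -10x^2,
    ∂Q/∂x - ∂P/∂y = 10x^2 + 10y^2.

D is the region 0 ≤ x ≤ 4, 0 ≤ y ≤ 4. Evaluating the double integral:

    ∬_D (10x^2 + 10y^2) dA = ∫_0^{4} ∫_0^{4} (10x^2 + 10y^2) dy dx.

Inner (y from 0 to 4): 40x^2 + 640/3.
Outer (x from 0 to 4): 5120/3.

Therefore ∮_C P dx + Q dy = 5120/3.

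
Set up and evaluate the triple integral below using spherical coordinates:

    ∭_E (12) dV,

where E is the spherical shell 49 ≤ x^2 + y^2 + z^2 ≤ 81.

In spherical coordinates, x = ρ sin(φ) cos(θ), y = ρ sin(φ) sin(θ), z = ρ cos(φ), and dV = ρ^2 sin(φ) dρ dφ dθ.

The integrand becomes 12, so

    ∭_E (12) dV = ∫_{0}^{2π} ∫_{0}^{π} ∫_{7}^{9} (12) · ρ^2 sin(φ) dρ dφ dθ.

Inner (ρ): 1544sin(φ).
Middle (φ): 3088.
Outer (θ): 6176π.

Therefore the triple integral equals 6176π.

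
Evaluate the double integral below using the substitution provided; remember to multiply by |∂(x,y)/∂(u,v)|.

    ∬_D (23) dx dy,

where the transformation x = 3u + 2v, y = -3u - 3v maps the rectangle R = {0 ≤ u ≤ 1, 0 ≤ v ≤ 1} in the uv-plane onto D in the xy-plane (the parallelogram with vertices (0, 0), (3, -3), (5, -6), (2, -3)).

Compute the Jacobian determinant of (x, y) with respect to (u, v):

    ∂(x,y)/∂(u,v) = | 3  2 | = (3)(-3) - (2)(-3) = -3.
                   | -3  -3 |

Its absolute value is |J| = 3 (the area scaling factor).

Substituting x = 3u + 2v, y = -3u - 3v into the integrand,

    23 → 23,

so the integral becomes

    ∬_R (23) · |J| du dv = ∫_0^1 ∫_0^1 (69) dv du.

Inner (v): 69.
Outer (u): 69.

Therefore ∬_D (23) dx dy = 69.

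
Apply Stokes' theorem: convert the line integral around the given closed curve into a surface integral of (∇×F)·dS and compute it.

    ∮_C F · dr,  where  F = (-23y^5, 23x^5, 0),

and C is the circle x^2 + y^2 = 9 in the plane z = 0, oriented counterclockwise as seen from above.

Let S be the flat disk x^2 + y^2 ≤ 9 in the plane z = 0, with upward unit normal n̂ = ẑ. By Stokes' theorem,

    ∮_C F · dr = ∬_S (∇ × F) · n̂ dS = ∬_D (curl F)_z dA,

where D is the disk x^2 + y^2 ≤ 9.

Compute the curl of F = (-23y^5, 23x^5, 0):
    (∇ × F)_x = ∂F_z/∂y - ∂F_y/∂z = 0,
    (∇ × F)_y = ∂F_x/∂z - ∂F_z/∂x = 0,
    (∇ × F)_z = ∂F_y/∂x - ∂F_x/∂y = 115x^4 + 115y^4.

On z = 0, (curl F)_z = 115x^4 + 115y^4.

Convert to polar (x = r cos θ, y = r sin θ, dA = r dr dθ); the integrand becomes 115r^4(sin(θ)^4 + cos(θ)^4), so

    ∬_D (curl F)_z dA = ∫_0^{2π} ∫_0^{3} (115r^4(sin(θ)^4 + cos(θ)^4)) · r dr dθ.

Inner (r from 0 to 3): 27945sin(θ)^4/2 + 27945cos(θ)^4/2.
Outer (θ from 0 to 2π): 83835π/4.

Therefore ∮_C F · dr = 83835π/4.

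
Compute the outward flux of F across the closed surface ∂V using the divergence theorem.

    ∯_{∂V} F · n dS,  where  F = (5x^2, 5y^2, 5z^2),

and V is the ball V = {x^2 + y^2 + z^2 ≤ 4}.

By the divergence theorem,

    ∯_{∂V} F · n dS = ∭_V (∇ · F) dV.

Compute the divergence:
    ∇ · F = ∂F_x/∂x + ∂F_y/∂y + ∂F_z/∂z = 10x + 10y + 10z.

In spherical coordinates, x = ρ sin(φ) cos(θ), y = ρ sin(φ) sin(θ), z = ρ cos(φ), dV = ρ^2 sin(φ) dρ dφ dθ, with 0 ≤ ρ ≤ 2, 0 ≤ φ ≤ π, 0 ≤ θ ≤ 2π.

The integrand, after substitution and multiplying by the volume element, becomes (10ρ (sqrt(2)sin(φ)sin(θ + π/4) + cos(φ))) · ρ^2 sin(φ), so

    ∭_V (∇·F) dV = ∫_0^{2π} ∫_0^{π} ∫_0^{2} (10ρ (sqrt(2)sin(φ)sin(θ + π/4) + cos(φ))) · ρ^2 sin(φ) dρ dφ dθ.

Inner (ρ from 0 to 2): 40(sqrt(2)sin(φ)sin(θ + π/4) + cos(φ))sin(φ).
Middle (φ from 0 to π): 20sqrt(2)π sin(θ + π/4).
Outer (θ from 0 to 2π): 0.

Therefore ∯_{∂V} F · n dS = 0.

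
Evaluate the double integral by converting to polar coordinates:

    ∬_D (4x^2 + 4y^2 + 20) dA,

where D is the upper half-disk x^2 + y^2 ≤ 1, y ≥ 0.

The region D is 0 ≤ r ≤ 1, 0 ≤ θ ≤ π in polar coordinates, where x = r cos(θ), y = r sin(θ), and dA = r dr dθ.

Under the substitution, the integrand becomes 4r^2 + 20, so

    ∬_D (4x^2 + 4y^2 + 20) dA = ∫_{0}^{π} ∫_{0}^{1} (4r^2 + 20) · r dr dθ.

Inner integral (in r): ∫_{0}^{1} (4r^2 + 20) · r dr = 11.

Outer integral (in θ): ∫_{0}^{π} (11) dθ = 11π.

Therefore ∬_D (4x^2 + 4y^2 + 20) dA = 11π.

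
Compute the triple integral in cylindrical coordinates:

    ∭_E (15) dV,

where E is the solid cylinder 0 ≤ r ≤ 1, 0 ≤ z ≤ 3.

In cylindrical coordinates, x = r cos(θ), y = r sin(θ), z = z, and dV = r dr dθ dz.

The integrand becomes 15, so

    ∭_E (15) dV = ∫_{0}^{2π} ∫_{0}^{1} ∫_{0}^{3} (15) · r dz dr dθ.

Inner (z): 45r.
Middle (r from 0 to 1): 45/2.
Outer (θ): 45π.

Therefore the triple integral equals 45π.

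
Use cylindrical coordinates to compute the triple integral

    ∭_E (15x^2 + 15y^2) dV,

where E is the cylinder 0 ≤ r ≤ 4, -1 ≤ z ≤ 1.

In cylindrical coordinates, x = r cos(θ), y = r sin(θ), z = z, and dV = r dr dθ dz.

The integrand becomes 15r^2, so

    ∭_E (15x^2 + 15y^2) dV = ∫_{0}^{2π} ∫_{0}^{4} ∫_{-1}^{1} (15r^2) · r dz dr dθ.

Inner (z): 30r^3.
Middle (r from 0 to 4): 1920.
Outer (θ): 3840π.

Therefore the triple integral equals 3840π.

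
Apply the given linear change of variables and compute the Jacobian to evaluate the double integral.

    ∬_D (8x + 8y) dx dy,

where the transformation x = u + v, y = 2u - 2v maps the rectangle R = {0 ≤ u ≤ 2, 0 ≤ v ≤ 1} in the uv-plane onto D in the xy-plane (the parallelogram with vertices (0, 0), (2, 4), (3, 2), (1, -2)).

Compute the Jacobian determinant of (x, y) with respect to (u, v):

    ∂(x,y)/∂(u,v) = | 1  1 | = (1)(-2) - (1)(2) = -4.
                   | 2  -2 |

Its absolute value is |J| = 4 (the area scaling factor).

Substituting x = u + v, y = 2u - 2v into the integrand,

    8x + 8y → 24u - 8v,

so the integral becomes

    ∬_R (24u - 8v) · |J| du dv = ∫_0^2 ∫_0^1 (96u - 32v) dv du.

Inner (v): 96u - 16.
Outer (u): 160.

Therefore ∬_D (8x + 8y) dx dy = 160.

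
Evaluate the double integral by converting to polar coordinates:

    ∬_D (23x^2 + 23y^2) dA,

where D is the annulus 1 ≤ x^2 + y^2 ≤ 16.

The region D is 1 ≤ r ≤ 4, 0 ≤ θ ≤ 2π in polar coordinates, where x = r cos(θ), y = r sin(θ), and dA = r dr dθ.

Under the substitution, the integrand becomes 23r^2, so

    ∬_D (23x^2 + 23y^2) dA = ∫_{0}^{2π} ∫_{1}^{4} (23r^2) · r dr dθ.

Inner integral (in r): ∫_{1}^{4} (23r^2) · r dr = 5865/4.

Outer integral (in θ): ∫_{0}^{2π} (5865/4) dθ = 5865π/2.

Therefore ∬_D (23x^2 + 23y^2) dA = 5865π/2.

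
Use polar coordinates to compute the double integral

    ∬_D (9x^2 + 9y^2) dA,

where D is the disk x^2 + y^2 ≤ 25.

The region D is 0 ≤ r ≤ 5, 0 ≤ θ ≤ 2π in polar coordinates, where x = r cos(θ), y = r sin(θ), and dA = r dr dθ.

Under the substitution, the integrand becomes 9r^2, so

    ∬_D (9x^2 + 9y^2) dA = ∫_{0}^{2π} ∫_{0}^{5} (9r^2) · r dr dθ.

Inner integral (in r): ∫_{0}^{5} (9r^2) · r dr = 5625/4.

Outer integral (in θ): ∫_{0}^{2π} (5625/4) dθ = 5625π/2.

Therefore ∬_D (9x^2 + 9y^2) dA = 5625π/2.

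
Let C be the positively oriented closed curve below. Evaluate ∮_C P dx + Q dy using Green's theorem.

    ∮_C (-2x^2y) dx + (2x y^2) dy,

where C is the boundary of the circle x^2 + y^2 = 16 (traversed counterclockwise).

Green's theorem converts the closed line integral into a double integral over the enclosed region D:

    ∮_C P dx + Q dy = ∬_D (∂Q/∂x - ∂P/∂y) dA.

Here P = -2x^2y, Q = 2x y^2, so

    ∂Q/∂x = 2y^2,    ∂P/∂y = -2x^2,
    ∂Q/∂x - ∂P/∂y = 2x^2 + 2y^2.

D is the region x^2 + y^2 ≤ 16. Evaluating the double integral:

In polar coordinates (x = r cos θ, y = r sin θ, dA = r dr dθ) the integrand becomes 2r^2, so

    ∬_D (2x^2 + 2y^2) dA = ∫_0^{2π} ∫_0^{4} (2r^2) · r dr dθ.

Inner (r from 0 to 4): 128.
Outer (θ from 0 to 2π): 256π.

Therefore ∮_C P dx + Q dy = 256π.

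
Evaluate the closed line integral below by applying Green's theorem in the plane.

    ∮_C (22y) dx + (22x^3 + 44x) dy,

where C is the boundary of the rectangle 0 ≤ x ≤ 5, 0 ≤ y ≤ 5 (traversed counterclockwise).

Green's theorem converts the closed line integral into a double integral over the enclosed region D:

    ∮_C P dx + Q dy = ∬_D (∂Q/∂x - ∂P/∂y) dA.

Here P = 22y, Q = 22x^3 + 44x, so

    ∂Q/∂x = 66x^2 + 44,    ∂P/∂y = 22,
    ∂Q/∂x - ∂P/∂y = 66x^2 + 22.

D is the region 0 ≤ x ≤ 5, 0 ≤ y ≤ 5. Evaluating the double integral:

    ∬_D (66x^2 + 22) dA = ∫_0^{5} ∫_0^{5} (66x^2 + 22) dy dx.

Inner (y from 0 to 5): 330x^2 + 110.
Outer (x from 0 to 5): 14300.

Therefore ∮_C P dx + Q dy = 14300.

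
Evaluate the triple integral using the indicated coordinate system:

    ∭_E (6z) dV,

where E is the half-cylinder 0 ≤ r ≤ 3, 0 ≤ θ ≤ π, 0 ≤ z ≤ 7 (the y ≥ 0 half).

In cylindrical coordinates, x = r cos(θ), y = r sin(θ), z = z, and dV = r dr dθ dz.

The integrand becomes 6z, so

    ∭_E (6z) dV = ∫_{0}^{π} ∫_{0}^{3} ∫_{0}^{7} (6z) · r dz dr dθ.

Inner (z): 147r.
Middle (r from 0 to 3): 1323/2.
Outer (θ): 1323π/2.

Therefore the triple integral equals 1323π/2.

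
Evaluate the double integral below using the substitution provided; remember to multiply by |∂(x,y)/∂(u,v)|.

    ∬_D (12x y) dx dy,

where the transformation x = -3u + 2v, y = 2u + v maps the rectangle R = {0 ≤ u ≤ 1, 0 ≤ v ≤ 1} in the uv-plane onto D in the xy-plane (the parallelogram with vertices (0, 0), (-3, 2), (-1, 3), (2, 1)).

Compute the Jacobian determinant of (x, y) with respect to (u, v):

    ∂(x,y)/∂(u,v) = | -3  2 | = (-3)(1) - (2)(2) = -7.
                   | 2  1 |

Its absolute value is |J| = 7 (the area scaling factor).

Substituting x = -3u + 2v, y = 2u + v into the integrand,

    12x y → -72u^2 + 12u v + 24v^2,

so the integral becomes

    ∬_R (-72u^2 + 12u v + 24v^2) · |J| du dv = ∫_0^1 ∫_0^1 (-504u^2 + 84u v + 168v^2) dv du.

Inner (v): -504u^2 + 42u + 56.
Outer (u): -91.

Therefore ∬_D (12x y) dx dy = -91.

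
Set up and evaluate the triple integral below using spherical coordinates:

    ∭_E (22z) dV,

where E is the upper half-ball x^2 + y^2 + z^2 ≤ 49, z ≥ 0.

In spherical coordinates, x = ρ sin(φ) cos(θ), y = ρ sin(φ) sin(θ), z = ρ cos(φ), and dV = ρ^2 sin(φ) dρ dφ dθ.

The integrand becomes 22ρ cos(φ), so

    ∭_E (22z) dV = ∫_{0}^{2π} ∫_{0}^{π/2} ∫_{0}^{7} (22ρ cos(φ)) · ρ^2 sin(φ) dρ dφ dθ.

Inner (ρ): 26411sin(2φ)/4.
Middle (φ): 26411/4.
Outer (θ): 26411π/2.

Therefore the triple integral equals 26411π/2.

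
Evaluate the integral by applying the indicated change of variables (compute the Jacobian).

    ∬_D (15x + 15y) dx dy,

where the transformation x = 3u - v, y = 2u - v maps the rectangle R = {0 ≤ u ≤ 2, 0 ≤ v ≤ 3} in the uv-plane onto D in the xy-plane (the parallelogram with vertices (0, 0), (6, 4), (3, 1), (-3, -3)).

Compute the Jacobian determinant of (x, y) with respect to (u, v):

    ∂(x,y)/∂(u,v) = | 3  -1 | = (3)(-1) - (-1)(2) = -1.
                   | 2  -1 |

Its absolute value is |J| = 1 (the area scaling factor).

Substituting x = 3u - v, y = 2u - v into the integrand,

    15x + 15y → 75u - 30v,

so the integral becomes

    ∬_R (75u - 30v) · |J| du dv = ∫_0^2 ∫_0^3 (75u - 30v) dv du.

Inner (v): 225u - 135.
Outer (u): 180.

Therefore ∬_D (15x + 15y) dx dy = 180.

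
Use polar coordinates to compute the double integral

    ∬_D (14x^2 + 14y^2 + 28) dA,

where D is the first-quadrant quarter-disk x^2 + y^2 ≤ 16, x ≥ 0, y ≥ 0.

The region D is 0 ≤ r ≤ 4, 0 ≤ θ ≤ π/2 in polar coordinates, where x = r cos(θ), y = r sin(θ), and dA = r dr dθ.

Under the substitution, the integrand becomes 14r^2 + 28, so

    ∬_D (14x^2 + 14y^2 + 28) dA = ∫_{0}^{π/2} ∫_{0}^{4} (14r^2 + 28) · r dr dθ.

Inner integral (in r): ∫_{0}^{4} (14r^2 + 28) · r dr = 1120.

Outer integral (in θ): ∫_{0}^{π/2} (1120) dθ = 560π.

Therefore ∬_D (14x^2 + 14y^2 + 28) dA = 560π.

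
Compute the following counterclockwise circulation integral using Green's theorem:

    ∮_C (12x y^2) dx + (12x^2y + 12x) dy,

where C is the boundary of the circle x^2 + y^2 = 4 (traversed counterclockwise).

Green's theorem converts the closed line integral into a double integral over the enclosed region D:

    ∮_C P dx + Q dy = ∬_D (∂Q/∂x - ∂P/∂y) dA.

Here P = 12x y^2, Q = 12x^2y + 12x, so

    ∂Q/∂x = 24x y + 12,    ∂P/∂y = 24x y,
    ∂Q/∂x - ∂P/∂y = 12.

D is the region x^2 + y^2 ≤ 4. Evaluating the double integral:

In polar coordinates (x = r cos θ, y = r sin θ, dA = r dr dθ) the integrand becomes 12, so

    ∬_D (12) dA = ∫_0^{2π} ∫_0^{2} (12) · r dr dθ.

Inner (r from 0 to 2): 24.
Outer (θ from 0 to 2π): 48π.

Therefore ∮_C P dx + Q dy = 48π.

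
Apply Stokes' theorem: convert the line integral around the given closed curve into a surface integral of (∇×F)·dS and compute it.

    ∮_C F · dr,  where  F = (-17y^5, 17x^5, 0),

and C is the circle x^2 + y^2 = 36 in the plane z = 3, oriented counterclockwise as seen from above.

Let S be the flat disk x^2 + y^2 ≤ 36 in the plane z = 3, with upward unit normal n̂ = ẑ. By Stokes' theorem,

    ∮_C F · dr = ∬_S (∇ × F) · n̂ dS = ∬_D (curl F)_z dA,

where D is the disk x^2 + y^2 ≤ 36.

Compute the curl of F = (-17y^5, 17x^5, 0):
    (∇ × F)_x = ∂F_z/∂y - ∂F_y/∂z = 0,
    (∇ × F)_y = ∂F_x/∂z - ∂F_z/∂x = 0,
    (∇ × F)_z = ∂F_y/∂x - ∂F_x/∂y = 85x^4 + 85y^4.

On z = 3, (curl F)_z = 85x^4 + 85y^4.

Convert to polar (x = r cos θ, y = r sin θ, dA = r dr dθ); the integrand becomes 85r^4(sin(θ)^4 + cos(θ)^4), so

    ∬_D (curl F)_z dA = ∫_0^{2π} ∫_0^{6} (85r^4(sin(θ)^4 + cos(θ)^4)) · r dr dθ.

Inner (r from 0 to 6): 660960sin(θ)^4 + 660960cos(θ)^4.
Outer (θ from 0 to 2π): 991440π.

Therefore ∮_C F · dr = 991440π.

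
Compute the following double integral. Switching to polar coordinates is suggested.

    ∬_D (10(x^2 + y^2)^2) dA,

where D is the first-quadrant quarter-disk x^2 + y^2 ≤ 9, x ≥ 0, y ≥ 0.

The region D is 0 ≤ r ≤ 3, 0 ≤ θ ≤ π/2 in polar coordinates, where x = r cos(θ), y = r sin(θ), and dA = r dr dθ.

Under the substitution, the integrand becomes 10r^4, so

    ∬_D (10(x^2 + y^2)^2) dA = ∫_{0}^{π/2} ∫_{0}^{3} (10r^4) · r dr dθ.

Inner integral (in r): ∫_{0}^{3} (10r^4) · r dr = 1215.

Outer integral (in θ): ∫_{0}^{π/2} (1215) dθ = 1215π/2.

Therefore ∬_D (10(x^2 + y^2)^2) dA = 1215π/2.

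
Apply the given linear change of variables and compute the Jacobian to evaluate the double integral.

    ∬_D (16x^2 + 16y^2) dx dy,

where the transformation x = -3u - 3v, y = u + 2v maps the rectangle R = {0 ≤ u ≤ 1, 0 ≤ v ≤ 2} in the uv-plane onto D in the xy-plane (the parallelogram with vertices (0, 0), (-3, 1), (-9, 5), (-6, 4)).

Compute the Jacobian determinant of (x, y) with respect to (u, v):

    ∂(x,y)/∂(u,v) = | -3  -3 | = (-3)(2) - (-3)(1) = -3.
                   | 1  2 |

Its absolute value is |J| = 3 (the area scaling factor).

Substituting x = -3u - 3v, y = u + 2v into the integrand,

    16x^2 + 16y^2 → 160u^2 + 352u v + 208v^2,

so the integral becomes

    ∬_R (160u^2 + 352u v + 208v^2) · |J| du dv = ∫_0^1 ∫_0^2 (480u^2 + 1056u v + 624v^2) dv du.

Inner (v): 960u^2 + 2112u + 1664.
Outer (u): 3040.

Therefore ∬_D (16x^2 + 16y^2) dx dy = 3040.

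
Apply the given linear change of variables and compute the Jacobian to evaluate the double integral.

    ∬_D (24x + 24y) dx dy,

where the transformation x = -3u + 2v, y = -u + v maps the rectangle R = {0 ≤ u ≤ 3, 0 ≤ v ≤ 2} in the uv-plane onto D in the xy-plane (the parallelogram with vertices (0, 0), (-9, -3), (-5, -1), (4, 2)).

Compute the Jacobian determinant of (x, y) with respect to (u, v):

    ∂(x,y)/∂(u,v) = | -3  2 | = (-3)(1) - (2)(-1) = -1.
                   | -1  1 |

Its absolute value is |J| = 1 (the area scaling factor).

Substituting x = -3u + 2v, y = -u + v into the integrand,

    24x + 24y → -96u + 72v,

so the integral becomes

    ∬_R (-96u + 72v) · |J| du dv = ∫_0^3 ∫_0^2 (-96u + 72v) dv du.

Inner (v): 144 - 192u.
Outer (u): -432.

Therefore ∬_D (24x + 24y) dx dy = -432.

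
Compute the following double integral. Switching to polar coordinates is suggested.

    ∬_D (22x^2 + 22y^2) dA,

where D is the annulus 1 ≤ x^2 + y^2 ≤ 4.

The region D is 1 ≤ r ≤ 2, 0 ≤ θ ≤ 2π in polar coordinates, where x = r cos(θ), y = r sin(θ), and dA = r dr dθ.

Under the substitution, the integrand becomes 22r^2, so

    ∬_D (22x^2 + 22y^2) dA = ∫_{0}^{2π} ∫_{1}^{2} (22r^2) · r dr dθ.

Inner integral (in r): ∫_{1}^{2} (22r^2) · r dr = 165/2.

Outer integral (in θ): ∫_{0}^{2π} (165/2) dθ = 165π.

Therefore ∬_D (22x^2 + 22y^2) dA = 165π.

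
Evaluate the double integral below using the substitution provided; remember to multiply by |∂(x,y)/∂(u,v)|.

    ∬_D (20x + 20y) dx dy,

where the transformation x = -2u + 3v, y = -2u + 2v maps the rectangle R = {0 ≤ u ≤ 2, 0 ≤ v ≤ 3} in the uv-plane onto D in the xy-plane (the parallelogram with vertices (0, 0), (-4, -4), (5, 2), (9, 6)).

Compute the Jacobian determinant of (x, y) with respect to (u, v):

    ∂(x,y)/∂(u,v) = | -2  3 | = (-2)(2) - (3)(-2) = 2.
                   | -2  2 |

Its absolute value is |J| = 2 (the area scaling factor).

Substituting x = -2u + 3v, y = -2u + 2v into the integrand,

    20x + 20y → -80u + 100v,

so the integral becomes

    ∬_R (-80u + 100v) · |J| du dv = ∫_0^2 ∫_0^3 (-160u + 200v) dv du.

Inner (v): 900 - 480u.
Outer (u): 840.

Therefore ∬_D (20x + 20y) dx dy = 840.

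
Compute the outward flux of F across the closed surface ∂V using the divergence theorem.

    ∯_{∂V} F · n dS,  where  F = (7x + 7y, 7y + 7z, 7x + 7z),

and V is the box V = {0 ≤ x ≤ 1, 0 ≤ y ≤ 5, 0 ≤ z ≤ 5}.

By the divergence theorem,

    ∯_{∂V} F · n dS = ∭_V (∇ · F) dV.

Compute the divergence:
    ∇ · F = ∂F_x/∂x + ∂F_y/∂y + ∂F_z/∂z = 7 + 7 + 7 = 21.

V is a rectangular box, so dV = dx dy dz with 0 ≤ x ≤ 1, 0 ≤ y ≤ 5, 0 ≤ z ≤ 5.

Integrate (21) over V as an iterated integral:

    ∭_V (∇·F) dV = ∫_0^{1} ∫_0^{5} ∫_0^{5} (21) dz dy dx.

Inner (z from 0 to 5): 105.
Middle (y from 0 to 5): 525.
Outer (x from 0 to 1): 525.

Therefore ∯_{∂V} F · n dS = 525.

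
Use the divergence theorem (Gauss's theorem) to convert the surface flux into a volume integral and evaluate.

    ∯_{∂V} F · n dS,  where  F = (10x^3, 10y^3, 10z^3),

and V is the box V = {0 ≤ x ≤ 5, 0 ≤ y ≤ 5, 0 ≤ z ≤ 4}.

By the divergence theorem,

    ∯_{∂V} F · n dS = ∭_V (∇ · F) dV.

Compute the divergence:
    ∇ · F = ∂F_x/∂x + ∂F_y/∂y + ∂F_z/∂z = 30x^2 + 30y^2 + 30z^2.

V is a rectangular box, so dV = dx dy dz with 0 ≤ x ≤ 5, 0 ≤ y ≤ 5, 0 ≤ z ≤ 4.

Integrate (30x^2 + 30y^2 + 30z^2) over V as an iterated integral:

    ∭_V (∇·F) dV = ∫_0^{5} ∫_0^{5} ∫_0^{4} (30x^2 + 30y^2 + 30z^2) dz dy dx.

Inner (z from 0 to 4): 120x^2 + 120y^2 + 640.
Middle (y from 0 to 5): 600x^2 + 8200.
Outer (x from 0 to 5): 66000.

Therefore ∯_{∂V} F · n dS = 66000.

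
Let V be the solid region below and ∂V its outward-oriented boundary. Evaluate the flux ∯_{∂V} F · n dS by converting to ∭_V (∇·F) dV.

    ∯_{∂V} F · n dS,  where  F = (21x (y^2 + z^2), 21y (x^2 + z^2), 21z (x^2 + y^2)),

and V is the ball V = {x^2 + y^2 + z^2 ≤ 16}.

By the divergence theorem,

    ∯_{∂V} F · n dS = ∭_V (∇ · F) dV.

Compute the divergence:
    ∇ · F = ∂F_x/∂x + ∂F_y/∂y + ∂F_z/∂z = 21y^2 + 21z^2 + 21x^2 + 21z^2 + 21x^2 + 21y^2 = 42x^2 + 42y^2 + 42z^2.

In spherical coordinates, x = ρ sin(φ) cos(θ), y = ρ sin(φ) sin(θ), z = ρ cos(φ), dV = ρ^2 sin(φ) dρ dφ dθ, with 0 ≤ ρ ≤ 4, 0 ≤ φ ≤ π, 0 ≤ θ ≤ 2π.

The integrand, after substitution and multiplying by the volume element, becomes (42ρ^2) · ρ^2 sin(φ), so

    ∭_V (∇·F) dV = ∫_0^{2π} ∫_0^{π} ∫_0^{4} (42ρ^2) · ρ^2 sin(φ) dρ dφ dθ.

Inner (ρ from 0 to 4): 43008sin(φ)/5.
Middle (φ from 0 to π): 86016/5.
Outer (θ from 0 to 2π): 172032π/5.

Therefore ∯_{∂V} F · n dS = 172032π/5.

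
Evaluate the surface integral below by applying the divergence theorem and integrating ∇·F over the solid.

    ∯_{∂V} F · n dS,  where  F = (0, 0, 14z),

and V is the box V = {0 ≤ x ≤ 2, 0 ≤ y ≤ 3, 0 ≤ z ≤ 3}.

By the divergence theorem,

    ∯_{∂V} F · n dS = ∭_V (∇ · F) dV.

Compute the divergence:
    ∇ · F = ∂F_x/∂x + ∂F_y/∂y + ∂F_z/∂z = 0 + 0 + 14 = 14.

V is a rectangular box, so dV = dx dy dz with 0 ≤ x ≤ 2, 0 ≤ y ≤ 3, 0 ≤ z ≤ 3.

Integrate (14) over V as an iterated integral:

    ∭_V (∇·F) dV = ∫_0^{2} ∫_0^{3} ∫_0^{3} (14) dz dy dx.

Inner (z from 0 to 3): 42.
Middle (y from 0 to 3): 126.
Outer (x from 0 to 2): 252.

Therefore ∯_{∂V} F · n dS = 252.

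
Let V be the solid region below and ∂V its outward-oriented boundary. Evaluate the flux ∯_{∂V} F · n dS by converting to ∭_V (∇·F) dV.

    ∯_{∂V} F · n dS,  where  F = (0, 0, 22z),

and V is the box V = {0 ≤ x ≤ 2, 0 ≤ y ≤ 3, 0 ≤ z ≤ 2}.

By the divergence theorem,

    ∯_{∂V} F · n dS = ∭_V (∇ · F) dV.

Compute the divergence:
    ∇ · F = ∂F_x/∂x + ∂F_y/∂y + ∂F_z/∂z = 0 + 0 + 22 = 22.

V is a rectangular box, so dV = dx dy dz with 0 ≤ x ≤ 2, 0 ≤ y ≤ 3, 0 ≤ z ≤ 2.

Integrate (22) over V as an iterated integral:

    ∭_V (∇·F) dV = ∫_0^{2} ∫_0^{3} ∫_0^{2} (22) dz dy dx.

Inner (z from 0 to 2): 44.
Middle (y from 0 to 3): 132.
Outer (x from 0 to 2): 264.

Therefore ∯_{∂V} F · n dS = 264.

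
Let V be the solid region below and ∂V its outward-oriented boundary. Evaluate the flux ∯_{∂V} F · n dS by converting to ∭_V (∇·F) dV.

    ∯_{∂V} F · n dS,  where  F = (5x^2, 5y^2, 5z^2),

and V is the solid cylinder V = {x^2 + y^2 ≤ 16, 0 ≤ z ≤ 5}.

By the divergence theorem,

    ∯_{∂V} F · n dS = ∭_V (∇ · F) dV.

Compute the divergence:
    ∇ · F = ∂F_x/∂x + ∂F_y/∂y + ∂F_z/∂z = 10x + 10y + 10z.

In cylindrical coordinates, x = r cos(θ), y = r sin(θ), z = z, dV = r dr dθ dz, with 0 ≤ r ≤ 4, 0 ≤ θ ≤ 2π, 0 ≤ z ≤ 5.

The integrand, after substitution and multiplying by the volume element, becomes (10sqrt(2)r sin(θ + π/4) + 10z) · r, so

    ∭_V (∇·F) dV = ∫_0^{2π} ∫_0^{4} ∫_0^{5} (10sqrt(2)r sin(θ + π/4) + 10z) · r dz dr dθ.

Inner (z from 0 to 5): 25r (2sqrt(2)r sin(θ + π/4) + 5).
Middle (r from 0 to 4): 3200sqrt(2)sin(θ + π/4)/3 + 1000.
Outer (θ from 0 to 2π): 2000π.

Therefore ∯_{∂V} F · n dS = 2000π.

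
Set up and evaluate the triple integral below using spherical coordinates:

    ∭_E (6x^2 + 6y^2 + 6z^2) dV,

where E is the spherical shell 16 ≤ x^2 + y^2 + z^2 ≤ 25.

In spherical coordinates, x = ρ sin(φ) cos(θ), y = ρ sin(φ) sin(θ), z = ρ cos(φ), and dV = ρ^2 sin(φ) dρ dφ dθ.

The integrand becomes 6ρ^2, so

    ∭_E (6x^2 + 6y^2 + 6z^2) dV = ∫_{0}^{2π} ∫_{0}^{π} ∫_{4}^{5} (6ρ^2) · ρ^2 sin(φ) dρ dφ dθ.

Inner (ρ): 12606sin(φ)/5.
Middle (φ): 25212/5.
Outer (θ): 50424π/5.

Therefore the triple integral equals 50424π/5.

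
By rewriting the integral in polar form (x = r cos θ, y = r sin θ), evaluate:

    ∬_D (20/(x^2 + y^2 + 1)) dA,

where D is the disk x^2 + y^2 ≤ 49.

The region D is 0 ≤ r ≤ 7, 0 ≤ θ ≤ 2π in polar coordinates, where x = r cos(θ), y = r sin(θ), and dA = r dr dθ.

Under the substitution, the integrand becomes 20/(r^2 + 1), so

    ∬_D (20/(x^2 + y^2 + 1)) dA = ∫_{0}^{2π} ∫_{0}^{7} (20/(r^2 + 1)) · r dr dθ.

Inner integral (in r): ∫_{0}^{7} (20/(r^2 + 1)) · r dr = log(97656250000000000).

Outer integral (in θ): ∫_{0}^{2π} (log(97656250000000000)) dθ = 20π log(50).

Therefore ∬_D (20/(x^2 + y^2 + 1)) dA = 20π log(50).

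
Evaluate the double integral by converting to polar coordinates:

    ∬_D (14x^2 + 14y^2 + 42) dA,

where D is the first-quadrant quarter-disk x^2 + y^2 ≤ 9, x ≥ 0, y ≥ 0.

The region D is 0 ≤ r ≤ 3, 0 ≤ θ ≤ π/2 in polar coordinates, where x = r cos(θ), y = r sin(θ), and dA = r dr dθ.

Under the substitution, the integrand becomes 14r^2 + 42, so

    ∬_D (14x^2 + 14y^2 + 42) dA = ∫_{0}^{π/2} ∫_{0}^{3} (14r^2 + 42) · r dr dθ.

Inner integral (in r): ∫_{0}^{3} (14r^2 + 42) · r dr = 945/2.

Outer integral (in θ): ∫_{0}^{π/2} (945/2) dθ = 945π/4.

Therefore ∬_D (14x^2 + 14y^2 + 42) dA = 945π/4.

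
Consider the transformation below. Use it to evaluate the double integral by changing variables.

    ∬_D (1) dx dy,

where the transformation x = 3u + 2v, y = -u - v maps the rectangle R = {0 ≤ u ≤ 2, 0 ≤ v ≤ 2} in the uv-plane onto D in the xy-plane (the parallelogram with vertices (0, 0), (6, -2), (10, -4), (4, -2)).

Compute the Jacobian determinant of (x, y) with respect to (u, v):

    ∂(x,y)/∂(u,v) = | 3  2 | = (3)(-1) - (2)(-1) = -1.
                   | -1  -1 |

Its absolute value is |J| = 1 (the area scaling factor).

Substituting x = 3u + 2v, y = -u - v into the integrand,

    1 → 1,

so the integral becomes

    ∬_R (1) · |J| du dv = ∫_0^2 ∫_0^2 (1) dv du.

Inner (v): 2.
Outer (u): 4.

Therefore ∬_D (1) dx dy = 4.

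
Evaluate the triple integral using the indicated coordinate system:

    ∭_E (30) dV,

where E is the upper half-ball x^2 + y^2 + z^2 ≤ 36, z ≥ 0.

In spherical coordinates, x = ρ sin(φ) cos(θ), y = ρ sin(φ) sin(θ), z = ρ cos(φ), and dV = ρ^2 sin(φ) dρ dφ dθ.

The integrand becomes 30, so

    ∭_E (30) dV = ∫_{0}^{2π} ∫_{0}^{π/2} ∫_{0}^{6} (30) · ρ^2 sin(φ) dρ dφ dθ.

Inner (ρ): 2160sin(φ).
Middle (φ): 2160.
Outer (θ): 4320π.

Therefore the triple integral equals 4320π.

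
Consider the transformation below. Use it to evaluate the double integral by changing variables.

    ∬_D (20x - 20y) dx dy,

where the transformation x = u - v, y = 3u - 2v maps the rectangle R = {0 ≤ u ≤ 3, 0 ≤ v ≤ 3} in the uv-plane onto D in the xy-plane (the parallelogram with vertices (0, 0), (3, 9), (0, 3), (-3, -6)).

Compute the Jacobian determinant of (x, y) with respect to (u, v):

    ∂(x,y)/∂(u,v) = | 1  -1 | = (1)(-2) - (-1)(3) = 1.
                   | 3  -2 |

Its absolute value is |J| = 1 (the area scaling factor).

Substituting x = u - v, y = 3u - 2v into the integrand,

    20x - 20y → -40u + 20v,

so the integral becomes

    ∬_R (-40u + 20v) · |J| du dv = ∫_0^3 ∫_0^3 (-40u + 20v) dv du.

Inner (v): 90 - 120u.
Outer (u): -270.

Therefore ∬_D (20x - 20y) dx dy = -270.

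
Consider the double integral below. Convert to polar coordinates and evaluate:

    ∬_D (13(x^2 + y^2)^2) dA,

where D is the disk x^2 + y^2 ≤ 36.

The region D is 0 ≤ r ≤ 6, 0 ≤ θ ≤ 2π in polar coordinates, where x = r cos(θ), y = r sin(θ), and dA = r dr dθ.

Under the substitution, the integrand becomes 13r^4, so

    ∬_D (13(x^2 + y^2)^2) dA = ∫_{0}^{2π} ∫_{0}^{6} (13r^4) · r dr dθ.

Inner integral (in r): ∫_{0}^{6} (13r^4) · r dr = 101088.

Outer integral (in θ): ∫_{0}^{2π} (101088) dθ = 202176π.

Therefore ∬_D (13(x^2 + y^2)^2) dA = 202176π.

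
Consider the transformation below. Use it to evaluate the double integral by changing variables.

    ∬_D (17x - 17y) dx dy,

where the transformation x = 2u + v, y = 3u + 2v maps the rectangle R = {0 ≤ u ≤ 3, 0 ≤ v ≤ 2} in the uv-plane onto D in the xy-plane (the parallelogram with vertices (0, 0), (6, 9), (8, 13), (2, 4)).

Compute the Jacobian determinant of (x, y) with respect to (u, v):

    ∂(x,y)/∂(u,v) = | 2  1 | = (2)(2) - (1)(3) = 1.
                   | 3  2 |

Its absolute value is |J| = 1 (the area scaling factor).

Substituting x = 2u + v, y = 3u + 2v into the integrand,

    17x - 17y → -17u - 17v,

so the integral becomes

    ∬_R (-17u - 17v) · |J| du dv = ∫_0^3 ∫_0^2 (-17u - 17v) dv du.

Inner (v): -34u - 34.
Outer (u): -255.

Therefore ∬_D (17x - 17y) dx dy = -255.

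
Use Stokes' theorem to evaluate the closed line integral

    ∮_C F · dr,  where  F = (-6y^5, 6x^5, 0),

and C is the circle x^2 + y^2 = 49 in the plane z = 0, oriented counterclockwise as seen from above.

Let S be the flat disk x^2 + y^2 ≤ 49 in the plane z = 0, with upward unit normal n̂ = ẑ. By Stokes' theorem,

    ∮_C F · dr = ∬_S (∇ × F) · n̂ dS = ∬_D (curl F)_z dA,

where D is the disk x^2 + y^2 ≤ 49.

Compute the curl of F = (-6y^5, 6x^5, 0):
    (∇ × F)_x = ∂F_z/∂y - ∂F_y/∂z = 0,
    (∇ × F)_y = ∂F_x/∂z - ∂F_z/∂x = 0,
    (∇ × F)_z = ∂F_y/∂x - ∂F_x/∂y = 30x^4 + 30y^4.

On z = 0, (curl F)_z = 30x^4 + 30y^4.

Convert to polar (x = r cos θ, y = r sin θ, dA = r dr dθ); the integrand becomes 30r^4(sin(θ)^4 + cos(θ)^4), so

    ∬_D (curl F)_z dA = ∫_0^{2π} ∫_0^{7} (30r^4(sin(θ)^4 + cos(θ)^4)) · r dr dθ.

Inner (r from 0 to 7): 588245sin(θ)^4 + 588245cos(θ)^4.
Outer (θ from 0 to 2π): 1764735π/2.

Therefore ∮_C F · dr = 1764735π/2.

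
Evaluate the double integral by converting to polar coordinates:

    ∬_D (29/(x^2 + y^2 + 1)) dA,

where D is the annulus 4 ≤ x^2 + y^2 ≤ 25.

The region D is 2 ≤ r ≤ 5, 0 ≤ θ ≤ 2π in polar coordinates, where x = r cos(θ), y = r sin(θ), and dA = r dr dθ.

Under the substitution, the integrand becomes 29/(r^2 + 1), so

    ∬_D (29/(x^2 + y^2 + 1)) dA = ∫_{0}^{2π} ∫_{2}^{5} (29/(r^2 + 1)) · r dr dθ.

Inner integral (in r): ∫_{2}^{5} (29/(r^2 + 1)) · r dr = log(64509974703297150976sqrt(130)/30517578125).

Outer integral (in θ): ∫_{0}^{2π} (log(64509974703297150976sqrt(130)/30517578125)) dθ = log((64509974703297150976sqrt(130)/30517578125)^(2π)).

Therefore ∬_D (29/(x^2 + y^2 + 1)) dA = log((64509974703297150976sqrt(130)/30517578125)^(2π)).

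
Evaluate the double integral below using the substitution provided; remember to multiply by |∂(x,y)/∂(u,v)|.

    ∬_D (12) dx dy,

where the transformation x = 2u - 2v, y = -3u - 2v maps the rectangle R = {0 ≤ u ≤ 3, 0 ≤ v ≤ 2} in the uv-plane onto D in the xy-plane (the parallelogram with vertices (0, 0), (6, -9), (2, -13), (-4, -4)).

Compute the Jacobian determinant of (x, y) with respect to (u, v):

    ∂(x,y)/∂(u,v) = | 2  -2 | = (2)(-2) - (-2)(-3) = -10.
                   | -3  -2 |

Its absolute value is |J| = 10 (the area scaling factor).

Substituting x = 2u - 2v, y = -3u - 2v into the integrand,

    12 → 12,

so the integral becomes

    ∬_R (12) · |J| du dv = ∫_0^3 ∫_0^2 (120) dv du.

Inner (v): 240.
Outer (u): 720.

Therefore ∬_D (12) dx dy = 720.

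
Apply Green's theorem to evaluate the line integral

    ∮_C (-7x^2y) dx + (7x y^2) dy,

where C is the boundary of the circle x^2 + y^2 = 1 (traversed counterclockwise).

Green's theorem converts the closed line integral into a double integral over the enclosed region D:

    ∮_C P dx + Q dy = ∬_D (∂Q/∂x - ∂P/∂y) dA.

Here P = -7x^2y, Q = 7x y^2, so

    ∂Q/∂x = 7y^2,    ∂P/∂y = -7x^2,
    ∂Q/∂x - ∂P/∂y = 7x^2 + 7y^2.

D is the region x^2 + y^2 ≤ 1. Evaluating the double integral:

In polar coordinates (x = r cos θ, y = r sin θ, dA = r dr dθ) the integrand becomes 7r^2, so

    ∬_D (7x^2 + 7y^2) dA = ∫_0^{2π} ∫_0^{1} (7r^2) · r dr dθ.

Inner (r from 0 to 1): 7/4.
Outer (θ from 0 to 2π): 7π/2.

Therefore ∮_C P dx + Q dy = 7π/2.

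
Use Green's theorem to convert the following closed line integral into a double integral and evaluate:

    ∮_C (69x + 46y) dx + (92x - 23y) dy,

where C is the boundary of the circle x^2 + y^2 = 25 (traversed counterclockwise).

Green's theorem converts the closed line integral into a double integral over the enclosed region D:

    ∮_C P dx + Q dy = ∬_D (∂Q/∂x - ∂P/∂y) dA.

Here P = 69x + 46y, Q = 92x - 23y, so

    ∂Q/∂x = 92,    ∂P/∂y = 46,
    ∂Q/∂x - ∂P/∂y = 46.

D is the region x^2 + y^2 ≤ 25. Evaluating the double integral:

In polar coordinates (x = r cos θ, y = r sin θ, dA = r dr dθ) the integrand becomes 46, so

    ∬_D (46) dA = ∫_0^{2π} ∫_0^{5} (46) · r dr dθ.

Inner (r from 0 to 5): 575.
Outer (θ from 0 to 2π): 1150π.

Therefore ∮_C P dx + Q dy = 1150π.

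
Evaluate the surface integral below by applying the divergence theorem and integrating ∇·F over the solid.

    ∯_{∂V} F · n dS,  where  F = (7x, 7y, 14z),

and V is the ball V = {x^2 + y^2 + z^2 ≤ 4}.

By the divergence theorem,

    ∯_{∂V} F · n dS = ∭_V (∇ · F) dV.

Compute the divergence:
    ∇ · F = ∂F_x/∂x + ∂F_y/∂y + ∂F_z/∂z = 7 + 7 + 14 = 28.

In spherical coordinates, x = ρ sin(φ) cos(θ), y = ρ sin(φ) sin(θ), z = ρ cos(φ), dV = ρ^2 sin(φ) dρ dφ dθ, with 0 ≤ ρ ≤ 2, 0 ≤ φ ≤ π, 0 ≤ θ ≤ 2π.

The integrand, after substitution and multiplying by the volume element, becomes (28) · ρ^2 sin(φ), so

    ∭_V (∇·F) dV = ∫_0^{2π} ∫_0^{π} ∫_0^{2} (28) · ρ^2 sin(φ) dρ dφ dθ.

Inner (ρ from 0 to 2): 224sin(φ)/3.
Middle (φ from 0 to π): 448/3.
Outer (θ from 0 to 2π): 896π/3.

Therefore ∯_{∂V} F · n dS = 896π/3.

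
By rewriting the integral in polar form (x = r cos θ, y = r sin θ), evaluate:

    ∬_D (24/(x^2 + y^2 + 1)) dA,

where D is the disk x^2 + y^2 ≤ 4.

The region D is 0 ≤ r ≤ 2, 0 ≤ θ ≤ 2π in polar coordinates, where x = r cos(θ), y = r sin(θ), and dA = r dr dθ.

Under the substitution, the integrand becomes 24/(r^2 + 1), so

    ∬_D (24/(x^2 + y^2 + 1)) dA = ∫_{0}^{2π} ∫_{0}^{2} (24/(r^2 + 1)) · r dr dθ.

Inner integral (in r): ∫_{0}^{2} (24/(r^2 + 1)) · r dr = log(244140625).

Outer integral (in θ): ∫_{0}^{2π} (log(244140625)) dθ = 24π log(5).

Therefore ∬_D (24/(x^2 + y^2 + 1)) dA = 24π log(5).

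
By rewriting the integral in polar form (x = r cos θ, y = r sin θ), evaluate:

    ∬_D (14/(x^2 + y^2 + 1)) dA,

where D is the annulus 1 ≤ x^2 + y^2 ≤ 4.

The region D is 1 ≤ r ≤ 2, 0 ≤ θ ≤ 2π in polar coordinates, where x = r cos(θ), y = r sin(θ), and dA = r dr dθ.

Under the substitution, the integrand becomes 14/(r^2 + 1), so

    ∬_D (14/(x^2 + y^2 + 1)) dA = ∫_{0}^{2π} ∫_{1}^{2} (14/(r^2 + 1)) · r dr dθ.

Inner integral (in r): ∫_{1}^{2} (14/(r^2 + 1)) · r dr = log(78125/128).

Outer integral (in θ): ∫_{0}^{2π} (log(78125/128)) dθ = log((78125/128)^(2π)).

Therefore ∬_D (14/(x^2 + y^2 + 1)) dA = log((78125/128)^(2π)).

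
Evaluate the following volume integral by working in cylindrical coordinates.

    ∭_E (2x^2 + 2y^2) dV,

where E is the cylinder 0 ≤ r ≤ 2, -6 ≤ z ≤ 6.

In cylindrical coordinates, x = r cos(θ), y = r sin(θ), z = z, and dV = r dr dθ dz.

The integrand becomes 2r^2, so

    ∭_E (2x^2 + 2y^2) dV = ∫_{0}^{2π} ∫_{0}^{2} ∫_{-6}^{6} (2r^2) · r dz dr dθ.

Inner (z): 24r^3.
Middle (r from 0 to 2): 96.
Outer (θ): 192π.

Therefore the triple integral equals 192π.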